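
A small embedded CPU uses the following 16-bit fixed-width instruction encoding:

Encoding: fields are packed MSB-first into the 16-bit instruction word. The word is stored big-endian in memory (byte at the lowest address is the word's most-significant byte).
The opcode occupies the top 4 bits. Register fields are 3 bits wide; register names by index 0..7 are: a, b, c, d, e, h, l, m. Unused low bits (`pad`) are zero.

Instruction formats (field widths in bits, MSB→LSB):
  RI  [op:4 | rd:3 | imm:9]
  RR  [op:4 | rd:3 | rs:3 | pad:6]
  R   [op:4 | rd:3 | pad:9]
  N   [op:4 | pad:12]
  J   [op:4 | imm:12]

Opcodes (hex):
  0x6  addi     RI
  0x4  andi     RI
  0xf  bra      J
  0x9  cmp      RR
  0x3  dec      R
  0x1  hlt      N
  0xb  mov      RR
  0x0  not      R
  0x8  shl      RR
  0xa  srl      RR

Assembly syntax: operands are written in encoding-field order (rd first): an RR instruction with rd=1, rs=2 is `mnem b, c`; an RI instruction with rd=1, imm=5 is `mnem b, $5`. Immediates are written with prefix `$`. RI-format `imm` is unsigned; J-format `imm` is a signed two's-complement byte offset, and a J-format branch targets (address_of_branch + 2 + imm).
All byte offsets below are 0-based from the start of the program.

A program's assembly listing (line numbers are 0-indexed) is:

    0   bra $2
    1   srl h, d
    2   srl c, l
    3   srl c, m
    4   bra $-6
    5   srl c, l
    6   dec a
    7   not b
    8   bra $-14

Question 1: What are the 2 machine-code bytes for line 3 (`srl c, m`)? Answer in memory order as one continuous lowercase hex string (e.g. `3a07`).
3. srl fields op=0xa:4|rd=2:3|rs=7:3|pad=0:6 → word a5c0h → a5 c0

a5c0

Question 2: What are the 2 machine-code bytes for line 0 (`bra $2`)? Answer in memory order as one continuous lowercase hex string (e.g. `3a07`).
f002

line 0 (bra): pack op=0xf:4|imm=2:12 = 0xf002; big→ f0 02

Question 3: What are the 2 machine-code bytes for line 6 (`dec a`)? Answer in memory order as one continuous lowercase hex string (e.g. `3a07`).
6. dec fields op=0x3:4|rd=0:3|pad=0:9 → word 3000h → 30 00

3000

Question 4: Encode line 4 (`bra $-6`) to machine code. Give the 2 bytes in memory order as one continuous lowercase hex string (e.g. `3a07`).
fffa

L4: bra op=0xf:4|imm=-6:12 ⇒ 0xfffa ⇒ big ff fa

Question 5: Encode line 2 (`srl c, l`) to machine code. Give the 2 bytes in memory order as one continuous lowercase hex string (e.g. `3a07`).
line 2 (srl): pack op=0xa:4|rd=2:3|rs=6:3|pad=0:6 = 0xa580; big→ a5 80

a580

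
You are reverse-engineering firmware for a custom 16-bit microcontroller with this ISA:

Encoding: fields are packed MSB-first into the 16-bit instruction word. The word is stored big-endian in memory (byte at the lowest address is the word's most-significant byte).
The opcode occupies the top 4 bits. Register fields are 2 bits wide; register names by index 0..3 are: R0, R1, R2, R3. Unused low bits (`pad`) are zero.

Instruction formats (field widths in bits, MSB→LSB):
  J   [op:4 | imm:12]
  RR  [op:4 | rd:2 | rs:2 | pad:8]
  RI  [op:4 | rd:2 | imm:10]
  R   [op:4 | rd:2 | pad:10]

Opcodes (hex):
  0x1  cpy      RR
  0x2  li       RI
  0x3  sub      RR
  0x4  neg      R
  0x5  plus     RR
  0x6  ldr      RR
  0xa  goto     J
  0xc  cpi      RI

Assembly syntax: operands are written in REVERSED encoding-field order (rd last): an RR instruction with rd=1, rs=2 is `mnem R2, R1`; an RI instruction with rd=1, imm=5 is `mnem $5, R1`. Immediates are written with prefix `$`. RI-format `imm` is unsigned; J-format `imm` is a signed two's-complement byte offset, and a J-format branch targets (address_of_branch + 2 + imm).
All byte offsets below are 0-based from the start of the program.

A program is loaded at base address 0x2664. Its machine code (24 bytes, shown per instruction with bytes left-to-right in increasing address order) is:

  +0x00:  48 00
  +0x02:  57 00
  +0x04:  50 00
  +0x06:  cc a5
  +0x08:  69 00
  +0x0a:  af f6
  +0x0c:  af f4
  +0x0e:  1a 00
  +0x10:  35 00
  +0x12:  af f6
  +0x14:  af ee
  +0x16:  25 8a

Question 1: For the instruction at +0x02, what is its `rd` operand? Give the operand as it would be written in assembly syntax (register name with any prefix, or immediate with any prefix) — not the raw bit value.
R1

off 0x02: read 57 00 as big → 0x5700
  op=0x5700>>12=0x5 ⇒ plus (RR)
  [11:10] rd=1 = R1
  [9:8] rs=3 = R3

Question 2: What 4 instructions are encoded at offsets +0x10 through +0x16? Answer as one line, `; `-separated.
[10] 35 00 → 0x3500
  op=0x3500>>12=0x3 ⇒ sub (RR)
  [11:10] rd=1 = R1
  [9:8] rs=1 = R1
[12] af f6 → 0xaff6
  op=0xaff6>>12=0xa ⇒ goto (J)
  [11:0] imm=4086 (s12→-10) = $-10
[14] af ee → 0xafee
  op=0xafee>>12=0xa ⇒ goto (J)
  [11:0] imm=4078 (s12→-18) = $-18
[16] 25 8a → 0x258a
  op=0x258a>>12=0x2 ⇒ li (RI)
  [11:10] rd=1 = R1
  [9:0] imm=394 = $394

sub R1, R1; goto $-10; goto $-18; li $394, R1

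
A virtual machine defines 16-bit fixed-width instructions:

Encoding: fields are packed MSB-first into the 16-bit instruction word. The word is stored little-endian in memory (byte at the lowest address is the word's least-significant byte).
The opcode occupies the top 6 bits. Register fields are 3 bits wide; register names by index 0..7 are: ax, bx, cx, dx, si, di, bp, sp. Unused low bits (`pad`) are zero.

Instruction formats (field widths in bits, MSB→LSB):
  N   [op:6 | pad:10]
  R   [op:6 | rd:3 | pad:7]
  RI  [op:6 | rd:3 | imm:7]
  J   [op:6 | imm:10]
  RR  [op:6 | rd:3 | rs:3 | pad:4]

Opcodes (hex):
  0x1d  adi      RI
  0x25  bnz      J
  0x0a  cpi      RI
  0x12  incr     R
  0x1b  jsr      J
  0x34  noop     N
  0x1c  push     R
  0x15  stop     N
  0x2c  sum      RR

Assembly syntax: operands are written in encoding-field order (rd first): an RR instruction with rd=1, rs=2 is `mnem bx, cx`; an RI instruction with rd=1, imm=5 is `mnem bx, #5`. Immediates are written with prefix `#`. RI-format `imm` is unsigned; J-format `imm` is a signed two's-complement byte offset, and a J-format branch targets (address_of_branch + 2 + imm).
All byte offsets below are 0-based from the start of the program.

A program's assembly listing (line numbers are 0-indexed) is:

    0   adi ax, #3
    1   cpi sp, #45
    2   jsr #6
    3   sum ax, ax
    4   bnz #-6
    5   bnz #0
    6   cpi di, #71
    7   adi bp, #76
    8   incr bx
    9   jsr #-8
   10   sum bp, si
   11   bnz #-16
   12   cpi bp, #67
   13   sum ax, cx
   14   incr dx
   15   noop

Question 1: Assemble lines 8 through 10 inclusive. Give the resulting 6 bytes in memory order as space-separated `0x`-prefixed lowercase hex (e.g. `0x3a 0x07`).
8. incr fields op=0x12:6|rd=1:3|pad=0:7 → word 4880h → 80 48
9. jsr fields op=0x1b:6|imm=-8:10 → word 6ff8h → f8 6f
10. sum fields op=0x2c:6|rd=6:3|rs=4:3|pad=0:4 → word b340h → 40 b3

0x80 0x48 0xf8 0x6f 0x40 0xb3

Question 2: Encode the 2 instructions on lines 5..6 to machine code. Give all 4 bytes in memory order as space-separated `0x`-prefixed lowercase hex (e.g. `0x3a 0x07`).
5. bnz fields op=0x25:6|imm=0:10 → word 9400h → 00 94
6. cpi fields op=0xa:6|rd=5:3|imm=71:7 → word 2ac7h → c7 2a

0x00 0x94 0xc7 0x2a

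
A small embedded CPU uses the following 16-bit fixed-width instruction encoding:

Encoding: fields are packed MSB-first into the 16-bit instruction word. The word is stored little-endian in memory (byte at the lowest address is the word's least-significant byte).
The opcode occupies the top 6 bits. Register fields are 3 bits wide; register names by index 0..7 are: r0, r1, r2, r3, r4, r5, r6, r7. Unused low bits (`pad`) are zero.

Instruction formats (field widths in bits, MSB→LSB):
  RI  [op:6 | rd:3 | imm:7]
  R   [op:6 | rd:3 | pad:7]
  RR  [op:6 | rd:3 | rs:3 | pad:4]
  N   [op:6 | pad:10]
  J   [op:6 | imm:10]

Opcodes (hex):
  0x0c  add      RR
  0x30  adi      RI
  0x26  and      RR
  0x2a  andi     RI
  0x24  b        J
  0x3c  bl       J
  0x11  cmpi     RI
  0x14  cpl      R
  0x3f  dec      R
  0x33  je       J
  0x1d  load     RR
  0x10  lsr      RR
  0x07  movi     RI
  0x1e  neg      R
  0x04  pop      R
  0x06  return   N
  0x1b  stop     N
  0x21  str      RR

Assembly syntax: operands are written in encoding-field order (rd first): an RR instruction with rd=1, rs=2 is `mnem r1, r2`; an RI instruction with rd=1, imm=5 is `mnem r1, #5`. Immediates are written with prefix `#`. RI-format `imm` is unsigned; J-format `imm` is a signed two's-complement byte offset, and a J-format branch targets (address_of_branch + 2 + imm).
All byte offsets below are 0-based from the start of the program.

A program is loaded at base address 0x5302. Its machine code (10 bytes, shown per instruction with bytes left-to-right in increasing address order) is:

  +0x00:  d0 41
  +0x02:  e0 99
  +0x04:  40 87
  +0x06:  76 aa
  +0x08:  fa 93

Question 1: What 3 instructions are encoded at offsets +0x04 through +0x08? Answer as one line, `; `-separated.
@+04  little-endian(40 87) = 0x8740
  op=0x8740>>10=0x21 ⇒ str (RR)
  rd: (w>>7)&0x7=0x6 → r6
  rs: (w>>4)&0x7=0x4 → r4
@+06  little-endian(76 aa) = 0xaa76
  op=0xaa76>>10=0x2a ⇒ andi (RI)
  rd: (w>>7)&0x7=0x4 → r4
  imm: (w>>0)&0x7f=0x76 → #118
@+08  little-endian(fa 93) = 0x93fa
  op=0x93fa>>10=0x24 ⇒ b (J)
  imm: (w>>0)&0x3ff=0x3fa (s10→-6) → #-6

str r6, r4; andi r4, #118; b #-6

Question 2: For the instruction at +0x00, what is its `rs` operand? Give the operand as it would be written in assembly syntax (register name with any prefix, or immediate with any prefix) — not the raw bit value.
r5

[00] d0 41 → 0x41d0
  top 6b → 0x10 → lsr [RR]
  rd@[9:7]=0x3 ⇒ r3
  rs@[6:4]=0x5 ⇒ r5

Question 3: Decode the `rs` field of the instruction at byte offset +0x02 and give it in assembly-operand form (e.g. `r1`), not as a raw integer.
r6

[02] e0 99 → 0x99e0
  op=0x99e0>>10=0x26 ⇒ and (RR)
  [9:7] rd=3 = r3
  [6:4] rs=6 = r6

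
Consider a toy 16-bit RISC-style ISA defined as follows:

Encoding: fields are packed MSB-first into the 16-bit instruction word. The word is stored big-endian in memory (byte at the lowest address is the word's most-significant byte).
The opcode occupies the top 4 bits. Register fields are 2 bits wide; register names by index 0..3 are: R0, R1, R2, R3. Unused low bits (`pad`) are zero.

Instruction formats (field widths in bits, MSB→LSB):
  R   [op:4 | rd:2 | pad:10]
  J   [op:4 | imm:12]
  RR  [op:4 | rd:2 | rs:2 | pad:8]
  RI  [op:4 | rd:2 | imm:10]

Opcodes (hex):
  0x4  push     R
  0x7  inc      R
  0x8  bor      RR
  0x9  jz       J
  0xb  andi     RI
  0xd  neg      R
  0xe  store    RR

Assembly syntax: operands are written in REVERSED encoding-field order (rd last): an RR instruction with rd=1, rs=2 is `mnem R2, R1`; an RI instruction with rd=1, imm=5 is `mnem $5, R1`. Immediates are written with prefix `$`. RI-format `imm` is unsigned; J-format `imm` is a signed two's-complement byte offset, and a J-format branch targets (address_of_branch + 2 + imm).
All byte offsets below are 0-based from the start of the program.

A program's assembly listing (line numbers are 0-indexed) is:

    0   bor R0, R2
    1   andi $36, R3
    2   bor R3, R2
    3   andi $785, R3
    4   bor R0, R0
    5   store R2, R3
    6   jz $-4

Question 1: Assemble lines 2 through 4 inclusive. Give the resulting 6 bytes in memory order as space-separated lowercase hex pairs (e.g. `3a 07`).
2. bor fields op=0x8:4|rd=2:2|rs=3:2|pad=0:8 → word 8b00h → 8b 00
3. andi fields op=0xb:4|rd=3:2|imm=785:10 → word bf11h → bf 11
4. bor fields op=0x8:4|rd=0:2|rs=0:2|pad=0:8 → word 8000h → 80 00

8b 00 bf 11 80 00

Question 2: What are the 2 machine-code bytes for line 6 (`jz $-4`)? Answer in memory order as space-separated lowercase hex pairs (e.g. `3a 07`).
9f fc

L6: jz op=0x9:4|imm=-4:12 ⇒ 0x9ffc ⇒ big 9f fc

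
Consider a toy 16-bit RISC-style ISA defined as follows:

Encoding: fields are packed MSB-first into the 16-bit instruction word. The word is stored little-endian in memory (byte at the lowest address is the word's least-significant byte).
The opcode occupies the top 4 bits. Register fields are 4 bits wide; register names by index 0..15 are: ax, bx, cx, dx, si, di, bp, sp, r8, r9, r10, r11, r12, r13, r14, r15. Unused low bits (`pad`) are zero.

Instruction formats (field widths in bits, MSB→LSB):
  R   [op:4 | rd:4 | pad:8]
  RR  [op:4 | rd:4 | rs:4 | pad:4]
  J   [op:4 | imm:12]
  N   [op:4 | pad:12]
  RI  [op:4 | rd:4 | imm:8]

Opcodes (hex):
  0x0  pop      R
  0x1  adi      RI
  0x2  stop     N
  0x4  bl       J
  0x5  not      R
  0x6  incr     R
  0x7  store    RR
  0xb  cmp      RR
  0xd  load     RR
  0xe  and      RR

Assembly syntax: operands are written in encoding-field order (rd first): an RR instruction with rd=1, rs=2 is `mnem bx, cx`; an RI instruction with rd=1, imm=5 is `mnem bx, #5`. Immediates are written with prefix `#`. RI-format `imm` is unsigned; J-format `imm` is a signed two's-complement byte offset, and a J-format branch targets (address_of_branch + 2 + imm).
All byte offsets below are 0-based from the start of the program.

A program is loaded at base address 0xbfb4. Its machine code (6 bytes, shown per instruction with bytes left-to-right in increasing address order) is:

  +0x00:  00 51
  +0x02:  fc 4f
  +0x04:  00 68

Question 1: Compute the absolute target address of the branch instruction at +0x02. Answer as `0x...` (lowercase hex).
0xbfb4

@+02  little-endian(fc 4f) = 0x4ffc
  top 4b → 0x4 → bl [J]
  imm: (w>>0)&0xfff=0xffc (s12→-4) → #-4
  target = base 0xbfb4 + off 0x02 + 2 + imm -4 = 0xbfb4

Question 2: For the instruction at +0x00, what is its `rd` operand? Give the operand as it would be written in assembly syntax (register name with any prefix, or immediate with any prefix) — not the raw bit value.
@+00  little-endian(00 51) = 0x5100
  op=0x5100>>12=0x5 ⇒ not (R)
  [11:8] rd=1 = bx

bx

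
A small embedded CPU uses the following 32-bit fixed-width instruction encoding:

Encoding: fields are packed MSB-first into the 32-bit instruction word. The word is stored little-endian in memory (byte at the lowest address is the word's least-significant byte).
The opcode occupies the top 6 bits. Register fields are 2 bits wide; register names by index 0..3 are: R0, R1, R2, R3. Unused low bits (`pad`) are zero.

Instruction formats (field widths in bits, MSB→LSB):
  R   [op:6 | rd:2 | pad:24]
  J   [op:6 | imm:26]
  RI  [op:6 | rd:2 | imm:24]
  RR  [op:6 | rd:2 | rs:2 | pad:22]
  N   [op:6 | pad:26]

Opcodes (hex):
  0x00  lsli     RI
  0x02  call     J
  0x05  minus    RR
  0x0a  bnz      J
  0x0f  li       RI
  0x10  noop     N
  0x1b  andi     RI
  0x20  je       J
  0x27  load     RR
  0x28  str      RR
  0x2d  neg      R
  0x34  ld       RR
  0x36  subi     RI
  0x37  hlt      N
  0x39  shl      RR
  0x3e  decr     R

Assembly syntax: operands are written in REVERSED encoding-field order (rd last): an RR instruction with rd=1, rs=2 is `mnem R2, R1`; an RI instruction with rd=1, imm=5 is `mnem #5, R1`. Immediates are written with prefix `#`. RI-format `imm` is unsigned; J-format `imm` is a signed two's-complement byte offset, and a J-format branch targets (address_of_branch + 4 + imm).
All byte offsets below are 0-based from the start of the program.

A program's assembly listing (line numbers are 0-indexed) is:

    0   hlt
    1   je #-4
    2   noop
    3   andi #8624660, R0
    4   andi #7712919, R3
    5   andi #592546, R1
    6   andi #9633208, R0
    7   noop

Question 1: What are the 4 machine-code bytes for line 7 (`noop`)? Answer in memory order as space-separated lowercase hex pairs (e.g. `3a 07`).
7. noop fields op=0x10:6|pad=0:26 → word 40000000h → 00 00 00 40

00 00 00 40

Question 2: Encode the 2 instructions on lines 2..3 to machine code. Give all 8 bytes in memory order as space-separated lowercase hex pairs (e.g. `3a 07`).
00 00 00 40 14 9a 83 6c

L2: noop op=0x10:6|pad=0:26 ⇒ 0x40000000 ⇒ little 00 00 00 40
L3: andi op=0x1b:6|rd=0:2|imm=8624660:24 ⇒ 0x6c839a14 ⇒ little 14 9a 83 6c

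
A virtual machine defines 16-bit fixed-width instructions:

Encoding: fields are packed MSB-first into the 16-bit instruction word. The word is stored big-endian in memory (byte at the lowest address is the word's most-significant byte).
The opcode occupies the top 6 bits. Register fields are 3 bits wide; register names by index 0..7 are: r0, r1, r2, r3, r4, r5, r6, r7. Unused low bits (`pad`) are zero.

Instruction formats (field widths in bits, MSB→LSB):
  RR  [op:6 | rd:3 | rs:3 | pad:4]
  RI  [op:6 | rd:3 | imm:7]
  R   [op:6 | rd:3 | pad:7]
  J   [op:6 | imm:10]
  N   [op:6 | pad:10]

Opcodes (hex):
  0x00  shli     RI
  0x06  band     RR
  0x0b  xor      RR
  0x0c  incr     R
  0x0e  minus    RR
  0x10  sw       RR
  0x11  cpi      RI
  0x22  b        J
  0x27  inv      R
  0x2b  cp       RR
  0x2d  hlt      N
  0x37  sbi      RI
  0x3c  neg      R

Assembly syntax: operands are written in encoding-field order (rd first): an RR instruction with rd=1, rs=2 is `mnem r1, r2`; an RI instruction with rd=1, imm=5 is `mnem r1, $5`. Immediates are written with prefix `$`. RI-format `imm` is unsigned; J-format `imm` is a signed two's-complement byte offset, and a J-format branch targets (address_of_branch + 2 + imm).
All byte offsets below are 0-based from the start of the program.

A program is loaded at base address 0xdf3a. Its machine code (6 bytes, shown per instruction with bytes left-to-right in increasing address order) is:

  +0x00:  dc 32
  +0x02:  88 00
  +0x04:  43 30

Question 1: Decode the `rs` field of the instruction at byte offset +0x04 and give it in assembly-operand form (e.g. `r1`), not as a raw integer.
[04] 43 30 → 0x4330
  op=0x4330>>10=0x10 ⇒ sw (RR)
  rd@[9:7]=0x6 ⇒ r6
  rs@[6:4]=0x3 ⇒ r3

r3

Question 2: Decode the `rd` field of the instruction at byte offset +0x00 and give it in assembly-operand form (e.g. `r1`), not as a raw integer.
r0

+0x00: dc 32 ⇒ word 0xdc32 (big)
  top 6b → 0x37 → sbi [RI]
  [9:7] rd=0 = r0
  [6:0] imm=50 = $50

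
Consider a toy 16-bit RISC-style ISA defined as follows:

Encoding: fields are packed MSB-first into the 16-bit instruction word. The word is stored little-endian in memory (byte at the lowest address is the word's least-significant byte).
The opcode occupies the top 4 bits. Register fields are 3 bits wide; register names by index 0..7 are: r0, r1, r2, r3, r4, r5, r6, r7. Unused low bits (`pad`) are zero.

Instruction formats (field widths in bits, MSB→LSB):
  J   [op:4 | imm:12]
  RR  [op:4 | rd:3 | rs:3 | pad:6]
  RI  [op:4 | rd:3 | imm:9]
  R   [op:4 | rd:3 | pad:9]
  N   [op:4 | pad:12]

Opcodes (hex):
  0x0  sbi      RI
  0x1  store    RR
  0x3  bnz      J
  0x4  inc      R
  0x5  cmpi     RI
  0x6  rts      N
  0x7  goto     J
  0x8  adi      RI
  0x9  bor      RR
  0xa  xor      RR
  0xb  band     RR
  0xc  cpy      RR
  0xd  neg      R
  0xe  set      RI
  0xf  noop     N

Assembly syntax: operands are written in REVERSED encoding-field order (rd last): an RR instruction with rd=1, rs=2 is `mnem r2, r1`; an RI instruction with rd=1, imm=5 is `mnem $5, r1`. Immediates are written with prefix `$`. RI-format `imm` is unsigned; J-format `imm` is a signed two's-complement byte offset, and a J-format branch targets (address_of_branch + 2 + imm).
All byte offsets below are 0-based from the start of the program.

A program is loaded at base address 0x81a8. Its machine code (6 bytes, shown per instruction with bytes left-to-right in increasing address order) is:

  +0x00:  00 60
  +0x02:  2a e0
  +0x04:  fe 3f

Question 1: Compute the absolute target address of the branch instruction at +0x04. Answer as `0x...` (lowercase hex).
0x81ac

+0x04: fe 3f ⇒ word 0x3ffe (little)
  op=0x3ffe>>12=0x3 ⇒ bnz (J)
  [11:0] imm=4094 (s12→-2) = $-2
  target = base 0x81a8 + off 0x04 + 2 + imm -2 = 0x81ac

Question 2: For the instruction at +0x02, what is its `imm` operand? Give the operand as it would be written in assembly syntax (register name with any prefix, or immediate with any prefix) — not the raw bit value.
$42

[02] 2a e0 → 0xe02a
  opcode bits[15:12]=0xe: set/RI
  rd: (w>>9)&0x7=0x0 → r0
  imm: (w>>0)&0x1ff=0x2a → $42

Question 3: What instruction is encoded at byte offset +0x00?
+0x00: 00 60 ⇒ word 0x6000 (little)
  op=0x6000>>12=0x6 ⇒ rts (N)

rts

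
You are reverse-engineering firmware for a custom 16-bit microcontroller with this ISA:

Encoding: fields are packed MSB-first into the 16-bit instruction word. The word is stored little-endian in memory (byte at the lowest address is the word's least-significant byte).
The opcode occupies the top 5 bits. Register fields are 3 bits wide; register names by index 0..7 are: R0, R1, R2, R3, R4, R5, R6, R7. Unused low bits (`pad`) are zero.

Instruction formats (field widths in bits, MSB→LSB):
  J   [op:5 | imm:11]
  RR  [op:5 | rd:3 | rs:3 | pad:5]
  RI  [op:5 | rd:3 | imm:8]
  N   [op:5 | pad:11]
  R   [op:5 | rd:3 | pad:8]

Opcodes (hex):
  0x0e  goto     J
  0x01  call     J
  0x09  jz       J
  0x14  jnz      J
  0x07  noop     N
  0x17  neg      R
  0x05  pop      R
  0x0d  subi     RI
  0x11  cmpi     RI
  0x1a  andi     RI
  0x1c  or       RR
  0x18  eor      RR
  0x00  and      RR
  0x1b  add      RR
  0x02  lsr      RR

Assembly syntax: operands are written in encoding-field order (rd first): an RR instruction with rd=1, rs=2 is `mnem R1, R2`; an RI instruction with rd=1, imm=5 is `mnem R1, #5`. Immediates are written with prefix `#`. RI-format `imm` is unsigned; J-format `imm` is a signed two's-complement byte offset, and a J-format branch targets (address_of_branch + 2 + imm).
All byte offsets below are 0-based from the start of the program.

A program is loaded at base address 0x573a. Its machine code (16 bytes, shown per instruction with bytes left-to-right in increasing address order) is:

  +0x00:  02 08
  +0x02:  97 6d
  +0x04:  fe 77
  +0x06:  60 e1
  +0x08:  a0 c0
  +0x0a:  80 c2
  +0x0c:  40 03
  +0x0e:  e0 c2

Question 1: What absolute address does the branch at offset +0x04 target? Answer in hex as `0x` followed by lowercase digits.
@+04  little-endian(fe 77) = 0x77fe
  top 5b → 0xe → goto [J]
  imm: (w>>0)&0x7ff=0x7fe (s11→-2) → #-2
  target = base 0x573a + off 0x04 + 2 + imm -2 = 0x573e

0x573e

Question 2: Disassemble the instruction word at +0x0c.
+0x0c: 40 03 ⇒ word 0x0340 (little)
  op=0x0340>>11=0x0 ⇒ and (RR)
  rd: (w>>8)&0x7=0x3 → R3
  rs: (w>>5)&0x7=0x2 → R2

and R3, R2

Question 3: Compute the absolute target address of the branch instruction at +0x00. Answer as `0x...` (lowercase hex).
@+00  little-endian(02 08) = 0x0802
  opcode bits[15:11]=0x1: call/J
  [10:0] imm=2 = #2
  target = base 0x573a + off 0x00 + 2 + imm 2 = 0x573e

0x573e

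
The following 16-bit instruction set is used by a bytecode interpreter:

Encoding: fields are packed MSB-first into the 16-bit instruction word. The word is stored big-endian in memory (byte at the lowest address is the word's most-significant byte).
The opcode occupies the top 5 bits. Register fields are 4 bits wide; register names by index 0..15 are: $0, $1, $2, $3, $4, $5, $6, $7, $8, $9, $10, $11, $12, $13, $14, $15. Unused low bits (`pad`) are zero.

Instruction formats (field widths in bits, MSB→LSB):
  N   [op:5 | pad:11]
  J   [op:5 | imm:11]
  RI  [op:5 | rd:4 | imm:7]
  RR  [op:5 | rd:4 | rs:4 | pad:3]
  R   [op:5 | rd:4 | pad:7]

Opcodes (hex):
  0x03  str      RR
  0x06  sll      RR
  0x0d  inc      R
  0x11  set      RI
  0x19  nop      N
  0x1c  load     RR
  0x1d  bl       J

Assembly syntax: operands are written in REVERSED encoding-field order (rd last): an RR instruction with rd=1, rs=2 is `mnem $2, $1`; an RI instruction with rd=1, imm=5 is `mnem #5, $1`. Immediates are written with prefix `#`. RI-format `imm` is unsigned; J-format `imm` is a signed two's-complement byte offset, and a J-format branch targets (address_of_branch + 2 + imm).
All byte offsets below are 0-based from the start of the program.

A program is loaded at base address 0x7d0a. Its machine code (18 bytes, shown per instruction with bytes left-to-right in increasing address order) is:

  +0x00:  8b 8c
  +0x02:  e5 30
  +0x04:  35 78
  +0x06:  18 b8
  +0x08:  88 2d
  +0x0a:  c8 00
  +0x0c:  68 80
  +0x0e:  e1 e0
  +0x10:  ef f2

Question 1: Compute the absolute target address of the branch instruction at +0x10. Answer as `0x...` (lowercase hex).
[10] ef f2 → 0xeff2
  opcode bits[15:11]=0x1d: bl/J
  imm: (w>>0)&0x7ff=0x7f2 (s11→-14) → #-14
  target = base 0x7d0a + off 0x10 + 2 + imm -14 = 0x7d0e

0x7d0e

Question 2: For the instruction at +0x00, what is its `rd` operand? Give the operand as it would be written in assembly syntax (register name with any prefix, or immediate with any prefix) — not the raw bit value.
$7

[00] 8b 8c → 0x8b8c
  opcode bits[15:11]=0x11: set/RI
  [10:7] rd=7 = $7
  [6:0] imm=12 = #12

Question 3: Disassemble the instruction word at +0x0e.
load $12, $3

off 0x0e: read e1 e0 as big → 0xe1e0
  op=0xe1e0>>11=0x1c ⇒ load (RR)
  rd@[10:7]=0x3 ⇒ $3
  rs@[6:3]=0xc ⇒ $12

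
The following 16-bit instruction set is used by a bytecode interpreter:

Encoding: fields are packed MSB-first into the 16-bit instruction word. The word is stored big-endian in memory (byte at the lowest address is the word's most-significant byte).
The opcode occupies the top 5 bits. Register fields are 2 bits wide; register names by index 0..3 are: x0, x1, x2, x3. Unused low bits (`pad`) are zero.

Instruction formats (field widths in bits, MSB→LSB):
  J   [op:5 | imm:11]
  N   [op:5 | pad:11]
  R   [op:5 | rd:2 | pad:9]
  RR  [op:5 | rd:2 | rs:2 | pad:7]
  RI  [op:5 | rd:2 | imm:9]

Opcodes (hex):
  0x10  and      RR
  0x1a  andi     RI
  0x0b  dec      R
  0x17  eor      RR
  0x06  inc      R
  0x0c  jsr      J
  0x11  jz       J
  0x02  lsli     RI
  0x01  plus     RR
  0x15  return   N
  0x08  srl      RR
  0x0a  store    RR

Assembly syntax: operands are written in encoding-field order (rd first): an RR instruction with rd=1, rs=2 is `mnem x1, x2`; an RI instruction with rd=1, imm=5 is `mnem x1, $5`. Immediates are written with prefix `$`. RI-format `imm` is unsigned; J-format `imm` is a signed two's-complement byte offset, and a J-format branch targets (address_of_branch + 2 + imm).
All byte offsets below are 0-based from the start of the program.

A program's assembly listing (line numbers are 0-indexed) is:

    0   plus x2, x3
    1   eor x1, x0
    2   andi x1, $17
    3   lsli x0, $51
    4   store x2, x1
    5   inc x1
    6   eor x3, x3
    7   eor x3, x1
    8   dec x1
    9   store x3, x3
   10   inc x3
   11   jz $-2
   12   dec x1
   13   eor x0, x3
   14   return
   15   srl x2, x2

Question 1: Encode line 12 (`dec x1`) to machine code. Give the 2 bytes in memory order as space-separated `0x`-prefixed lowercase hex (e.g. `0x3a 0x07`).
L12: dec op=0xb:5|rd=1:2|pad=0:9 ⇒ 0x5a00 ⇒ big 5a 00

0x5a 0x00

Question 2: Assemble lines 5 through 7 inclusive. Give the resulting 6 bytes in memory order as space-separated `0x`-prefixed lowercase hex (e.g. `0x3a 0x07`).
0x32 0x00 0xbf 0x80 0xbe 0x80

L5: inc op=0x6:5|rd=1:2|pad=0:9 ⇒ 0x3200 ⇒ big 32 00
L6: eor op=0x17:5|rd=3:2|rs=3:2|pad=0:7 ⇒ 0xbf80 ⇒ big bf 80
L7: eor op=0x17:5|rd=3:2|rs=1:2|pad=0:7 ⇒ 0xbe80 ⇒ big be 80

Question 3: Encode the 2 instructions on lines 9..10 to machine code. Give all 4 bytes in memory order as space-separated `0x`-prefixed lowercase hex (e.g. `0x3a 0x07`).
0x57 0x80 0x36 0x00

9. store fields op=0xa:5|rd=3:2|rs=3:2|pad=0:7 → word 5780h → 57 80
10. inc fields op=0x6:5|rd=3:2|pad=0:9 → word 3600h → 36 00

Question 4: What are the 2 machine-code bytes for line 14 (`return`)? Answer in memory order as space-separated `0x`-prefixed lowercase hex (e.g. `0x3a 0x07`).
0xa8 0x00

14. return fields op=0x15:5|pad=0:11 → word a800h → a8 00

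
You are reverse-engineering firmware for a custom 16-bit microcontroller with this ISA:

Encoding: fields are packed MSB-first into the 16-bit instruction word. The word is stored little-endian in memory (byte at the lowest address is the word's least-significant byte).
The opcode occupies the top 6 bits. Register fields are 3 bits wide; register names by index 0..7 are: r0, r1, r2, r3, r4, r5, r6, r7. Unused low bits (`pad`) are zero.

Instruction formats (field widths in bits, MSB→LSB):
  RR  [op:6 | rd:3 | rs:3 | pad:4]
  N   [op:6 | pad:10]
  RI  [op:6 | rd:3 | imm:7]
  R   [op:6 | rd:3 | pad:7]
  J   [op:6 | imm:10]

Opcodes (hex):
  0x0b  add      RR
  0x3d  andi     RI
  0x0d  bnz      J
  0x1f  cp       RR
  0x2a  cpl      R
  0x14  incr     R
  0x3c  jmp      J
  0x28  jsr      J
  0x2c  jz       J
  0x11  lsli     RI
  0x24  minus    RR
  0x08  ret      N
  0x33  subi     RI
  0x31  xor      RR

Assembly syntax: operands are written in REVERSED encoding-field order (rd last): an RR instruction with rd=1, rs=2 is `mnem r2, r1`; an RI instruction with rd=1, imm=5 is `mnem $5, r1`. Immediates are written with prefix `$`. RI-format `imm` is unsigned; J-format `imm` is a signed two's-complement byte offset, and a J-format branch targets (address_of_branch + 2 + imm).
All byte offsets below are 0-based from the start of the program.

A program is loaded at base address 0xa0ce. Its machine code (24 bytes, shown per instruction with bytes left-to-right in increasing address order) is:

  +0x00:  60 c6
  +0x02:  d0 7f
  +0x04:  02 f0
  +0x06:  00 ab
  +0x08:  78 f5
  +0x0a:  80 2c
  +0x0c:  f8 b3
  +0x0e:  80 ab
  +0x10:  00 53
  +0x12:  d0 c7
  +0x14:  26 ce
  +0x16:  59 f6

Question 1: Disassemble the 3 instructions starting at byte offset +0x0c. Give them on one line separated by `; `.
[0c] f8 b3 → 0xb3f8
  op=0xb3f8>>10=0x2c ⇒ jz (J)
  imm: (w>>0)&0x3ff=0x3f8 (s10→-8) → $-8
[0e] 80 ab → 0xab80
  op=0xab80>>10=0x2a ⇒ cpl (R)
  rd: (w>>7)&0x7=0x7 → r7
[10] 00 53 → 0x5300
  op=0x5300>>10=0x14 ⇒ incr (R)
  rd: (w>>7)&0x7=0x6 → r6

jz $-8; cpl r7; incr r6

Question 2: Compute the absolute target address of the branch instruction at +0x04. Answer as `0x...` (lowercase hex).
0xa0d6

off 0x04: read 02 f0 as little → 0xf002
  top 6b → 0x3c → jmp [J]
  imm@[9:0]=0x2 ⇒ $2
  target = base 0xa0ce + off 0x04 + 2 + imm 2 = 0xa0d6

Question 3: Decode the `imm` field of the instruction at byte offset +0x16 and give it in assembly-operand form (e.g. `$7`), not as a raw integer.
$89

@+16  little-endian(59 f6) = 0xf659
  op=0xf659>>10=0x3d ⇒ andi (RI)
  rd: (w>>7)&0x7=0x4 → r4
  imm: (w>>0)&0x7f=0x59 → $89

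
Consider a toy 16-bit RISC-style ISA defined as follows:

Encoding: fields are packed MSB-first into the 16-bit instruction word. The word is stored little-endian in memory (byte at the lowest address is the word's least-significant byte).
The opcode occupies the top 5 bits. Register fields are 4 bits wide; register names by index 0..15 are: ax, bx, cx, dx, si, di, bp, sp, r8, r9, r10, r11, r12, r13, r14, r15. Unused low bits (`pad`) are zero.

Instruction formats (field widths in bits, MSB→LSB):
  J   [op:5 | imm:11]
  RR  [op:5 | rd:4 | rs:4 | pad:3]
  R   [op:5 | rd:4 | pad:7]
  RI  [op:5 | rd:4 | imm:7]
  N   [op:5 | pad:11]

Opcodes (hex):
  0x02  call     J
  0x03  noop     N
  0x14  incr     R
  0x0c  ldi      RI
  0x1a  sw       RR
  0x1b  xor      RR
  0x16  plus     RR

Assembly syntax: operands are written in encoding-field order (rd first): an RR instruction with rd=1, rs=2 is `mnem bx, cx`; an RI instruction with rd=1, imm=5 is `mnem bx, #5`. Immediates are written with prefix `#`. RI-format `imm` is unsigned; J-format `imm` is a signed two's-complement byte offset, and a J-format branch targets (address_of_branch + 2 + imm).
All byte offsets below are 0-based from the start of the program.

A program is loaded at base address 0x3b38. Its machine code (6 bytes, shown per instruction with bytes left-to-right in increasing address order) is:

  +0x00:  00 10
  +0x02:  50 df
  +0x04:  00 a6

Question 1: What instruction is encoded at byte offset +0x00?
[00] 00 10 → 0x1000
  opcode bits[15:11]=0x2: call/J
  imm@[10:0]=0x0 ⇒ #0

call #0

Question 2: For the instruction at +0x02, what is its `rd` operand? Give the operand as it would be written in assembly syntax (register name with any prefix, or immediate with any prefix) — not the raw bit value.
off 0x02: read 50 df as little → 0xdf50
  opcode bits[15:11]=0x1b: xor/RR
  rd@[10:7]=0xe ⇒ r14
  rs@[6:3]=0xa ⇒ r10

r14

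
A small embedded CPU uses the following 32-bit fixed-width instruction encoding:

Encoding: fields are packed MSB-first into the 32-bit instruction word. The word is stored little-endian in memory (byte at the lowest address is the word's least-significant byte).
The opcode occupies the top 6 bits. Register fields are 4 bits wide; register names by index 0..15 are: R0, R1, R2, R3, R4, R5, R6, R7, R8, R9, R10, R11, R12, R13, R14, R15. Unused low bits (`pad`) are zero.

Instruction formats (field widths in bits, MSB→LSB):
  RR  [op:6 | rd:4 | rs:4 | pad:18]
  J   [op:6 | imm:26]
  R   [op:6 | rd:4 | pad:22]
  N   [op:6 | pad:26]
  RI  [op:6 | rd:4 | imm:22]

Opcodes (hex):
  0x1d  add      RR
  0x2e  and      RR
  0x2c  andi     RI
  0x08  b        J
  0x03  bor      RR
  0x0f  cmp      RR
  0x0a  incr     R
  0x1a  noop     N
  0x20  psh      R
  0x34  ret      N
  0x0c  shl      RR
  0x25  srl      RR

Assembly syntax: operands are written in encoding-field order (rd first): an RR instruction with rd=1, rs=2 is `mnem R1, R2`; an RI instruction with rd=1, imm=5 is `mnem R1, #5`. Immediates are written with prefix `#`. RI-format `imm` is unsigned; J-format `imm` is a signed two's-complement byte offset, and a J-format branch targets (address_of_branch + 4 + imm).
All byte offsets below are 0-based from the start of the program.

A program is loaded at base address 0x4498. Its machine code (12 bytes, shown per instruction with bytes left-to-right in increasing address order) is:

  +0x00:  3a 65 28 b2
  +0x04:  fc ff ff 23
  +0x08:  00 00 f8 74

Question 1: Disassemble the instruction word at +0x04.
+0x04: fc ff ff 23 ⇒ word 0x23fffffc (little)
  top 6b → 0x8 → b [J]
  imm@[25:0]=0x3fffffc (s26→-4) ⇒ #-4

b #-4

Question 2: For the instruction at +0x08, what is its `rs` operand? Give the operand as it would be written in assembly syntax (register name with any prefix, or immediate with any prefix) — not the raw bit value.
off 0x08: read 00 00 f8 74 as little → 0x74f80000
  opcode bits[31:26]=0x1d: add/RR
  [25:22] rd=3 = R3
  [21:18] rs=14 = R14

R14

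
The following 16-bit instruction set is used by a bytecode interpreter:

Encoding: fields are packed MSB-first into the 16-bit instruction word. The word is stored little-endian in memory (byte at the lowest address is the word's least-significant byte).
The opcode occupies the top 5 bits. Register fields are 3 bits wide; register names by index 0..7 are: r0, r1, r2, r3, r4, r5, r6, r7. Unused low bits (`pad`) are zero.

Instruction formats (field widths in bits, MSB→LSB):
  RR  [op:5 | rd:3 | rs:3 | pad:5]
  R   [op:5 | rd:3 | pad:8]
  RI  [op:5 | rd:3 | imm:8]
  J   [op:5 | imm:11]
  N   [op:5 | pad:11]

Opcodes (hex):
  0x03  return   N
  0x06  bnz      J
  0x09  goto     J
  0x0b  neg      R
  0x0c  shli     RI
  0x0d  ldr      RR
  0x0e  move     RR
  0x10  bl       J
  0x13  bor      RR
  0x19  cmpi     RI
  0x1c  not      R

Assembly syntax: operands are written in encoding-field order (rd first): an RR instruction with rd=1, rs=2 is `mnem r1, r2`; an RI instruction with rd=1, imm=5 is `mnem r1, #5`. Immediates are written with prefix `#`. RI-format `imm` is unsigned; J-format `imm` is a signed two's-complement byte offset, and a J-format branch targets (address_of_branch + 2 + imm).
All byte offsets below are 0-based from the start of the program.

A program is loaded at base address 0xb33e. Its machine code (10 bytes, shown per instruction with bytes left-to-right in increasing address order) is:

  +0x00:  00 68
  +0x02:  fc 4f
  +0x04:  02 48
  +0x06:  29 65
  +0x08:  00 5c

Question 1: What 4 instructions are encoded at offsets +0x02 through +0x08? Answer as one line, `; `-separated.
+0x02: fc 4f ⇒ word 0x4ffc (little)
  opcode bits[15:11]=0x9: goto/J
  imm: (w>>0)&0x7ff=0x7fc (s11→-4) → #-4
+0x04: 02 48 ⇒ word 0x4802 (little)
  opcode bits[15:11]=0x9: goto/J
  imm: (w>>0)&0x7ff=0x2 → #2
+0x06: 29 65 ⇒ word 0x6529 (little)
  opcode bits[15:11]=0xc: shli/RI
  rd: (w>>8)&0x7=0x5 → r5
  imm: (w>>0)&0xff=0x29 → #41
+0x08: 00 5c ⇒ word 0x5c00 (little)
  opcode bits[15:11]=0xb: neg/R
  rd: (w>>8)&0x7=0x4 → r4

goto #-4; goto #2; shli r5, #41; neg r4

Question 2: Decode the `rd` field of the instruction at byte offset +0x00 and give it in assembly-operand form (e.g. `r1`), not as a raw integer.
r0

@+00  little-endian(00 68) = 0x6800
  top 5b → 0xd → ldr [RR]
  rd@[10:8]=0x0 ⇒ r0
  rs@[7:5]=0x0 ⇒ r0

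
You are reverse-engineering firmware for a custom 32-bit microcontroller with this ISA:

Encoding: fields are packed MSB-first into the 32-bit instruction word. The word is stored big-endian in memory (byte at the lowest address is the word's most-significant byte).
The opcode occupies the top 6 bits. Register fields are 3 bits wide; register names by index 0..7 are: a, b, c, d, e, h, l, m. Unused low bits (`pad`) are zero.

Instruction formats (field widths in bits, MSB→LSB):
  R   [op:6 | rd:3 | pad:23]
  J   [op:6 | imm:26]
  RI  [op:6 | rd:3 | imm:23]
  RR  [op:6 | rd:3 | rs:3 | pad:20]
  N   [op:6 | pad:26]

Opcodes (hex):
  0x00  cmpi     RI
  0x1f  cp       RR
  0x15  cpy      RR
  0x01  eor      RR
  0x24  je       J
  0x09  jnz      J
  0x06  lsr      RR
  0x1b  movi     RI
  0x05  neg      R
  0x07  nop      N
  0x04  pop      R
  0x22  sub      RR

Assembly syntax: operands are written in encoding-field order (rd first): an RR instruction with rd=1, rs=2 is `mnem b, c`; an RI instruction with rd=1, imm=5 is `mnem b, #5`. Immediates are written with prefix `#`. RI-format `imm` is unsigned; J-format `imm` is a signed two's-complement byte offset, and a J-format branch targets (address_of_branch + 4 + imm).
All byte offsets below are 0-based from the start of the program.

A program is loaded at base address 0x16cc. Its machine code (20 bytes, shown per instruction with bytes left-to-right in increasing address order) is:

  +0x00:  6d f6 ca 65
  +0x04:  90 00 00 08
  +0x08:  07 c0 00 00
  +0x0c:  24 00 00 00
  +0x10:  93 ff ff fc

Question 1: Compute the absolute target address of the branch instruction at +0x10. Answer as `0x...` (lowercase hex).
0x16dc

[10] 93 ff ff fc → 0x93fffffc
  top 6b → 0x24 → je [J]
  [25:0] imm=67108860 (s26→-4) = #-4
  target = base 0x16cc + off 0x10 + 4 + imm -4 = 0x16dc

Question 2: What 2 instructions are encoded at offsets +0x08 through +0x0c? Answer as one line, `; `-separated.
eor m, e; jnz #0

[08] 07 c0 00 00 → 0x07c00000
  top 6b → 0x1 → eor [RR]
  rd@[25:23]=0x7 ⇒ m
  rs@[22:20]=0x4 ⇒ e
[0c] 24 00 00 00 → 0x24000000
  top 6b → 0x9 → jnz [J]
  imm@[25:0]=0x0 ⇒ #0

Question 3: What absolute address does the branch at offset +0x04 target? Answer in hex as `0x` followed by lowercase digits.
0x16dc

@+04  big-endian(90 00 00 08) = 0x90000008
  opcode bits[31:26]=0x24: je/J
  imm@[25:0]=0x8 ⇒ #8
  target = base 0x16cc + off 0x04 + 4 + imm 8 = 0x16dc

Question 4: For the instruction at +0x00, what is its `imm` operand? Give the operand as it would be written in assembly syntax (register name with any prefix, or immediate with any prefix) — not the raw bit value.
@+00  big-endian(6d f6 ca 65) = 0x6df6ca65
  top 6b → 0x1b → movi [RI]
  [25:23] rd=3 = d
  [22:0] imm=7785061 = #7785061

#7785061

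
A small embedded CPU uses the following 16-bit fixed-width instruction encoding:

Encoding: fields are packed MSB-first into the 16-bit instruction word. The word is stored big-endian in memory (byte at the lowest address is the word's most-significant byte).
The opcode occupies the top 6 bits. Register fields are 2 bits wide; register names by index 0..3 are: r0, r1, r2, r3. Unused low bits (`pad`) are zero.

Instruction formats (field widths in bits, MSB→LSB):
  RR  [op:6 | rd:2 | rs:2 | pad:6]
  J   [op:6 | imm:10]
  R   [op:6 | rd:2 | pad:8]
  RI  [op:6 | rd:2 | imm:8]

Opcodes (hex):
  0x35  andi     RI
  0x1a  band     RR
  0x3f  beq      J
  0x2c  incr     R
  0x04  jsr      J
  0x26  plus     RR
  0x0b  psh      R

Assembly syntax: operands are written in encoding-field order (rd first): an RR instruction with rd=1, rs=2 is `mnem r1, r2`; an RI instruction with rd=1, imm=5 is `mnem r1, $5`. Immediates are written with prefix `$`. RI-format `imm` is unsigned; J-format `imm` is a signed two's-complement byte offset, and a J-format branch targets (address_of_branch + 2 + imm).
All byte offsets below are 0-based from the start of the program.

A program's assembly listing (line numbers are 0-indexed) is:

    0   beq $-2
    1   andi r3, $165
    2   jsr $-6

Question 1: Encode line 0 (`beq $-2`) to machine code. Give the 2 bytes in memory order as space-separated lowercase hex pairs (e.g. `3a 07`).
L0: beq op=0x3f:6|imm=-2:10 ⇒ 0xfffe ⇒ big ff fe

ff fe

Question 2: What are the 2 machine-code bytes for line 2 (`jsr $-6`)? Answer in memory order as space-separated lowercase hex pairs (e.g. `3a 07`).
line 2 (jsr): pack op=0x4:6|imm=-6:10 = 0x13fa; big→ 13 fa

13 fa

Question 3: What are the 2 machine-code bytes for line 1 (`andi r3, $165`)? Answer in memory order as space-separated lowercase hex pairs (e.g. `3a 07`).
L1: andi op=0x35:6|rd=3:2|imm=165:8 ⇒ 0xd7a5 ⇒ big d7 a5

d7 a5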